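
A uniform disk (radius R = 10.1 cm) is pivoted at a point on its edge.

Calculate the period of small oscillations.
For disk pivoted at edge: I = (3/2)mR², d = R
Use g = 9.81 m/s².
I/m = (3/2)R² = 0.0153 m²; d = R = 0.101 m
T = 2π√((3/2)R²/(gR)) = 2π√(3R/(2g)) = 0.7808 s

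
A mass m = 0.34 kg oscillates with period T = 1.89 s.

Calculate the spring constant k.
T = 2π√(m/k) → k = m(2π/T)² = 0.34×(2π/1.89)² = 3.758 N/m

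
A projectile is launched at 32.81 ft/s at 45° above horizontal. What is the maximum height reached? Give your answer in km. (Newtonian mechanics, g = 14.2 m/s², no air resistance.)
H = v₀²sin²(θ)/(2g) (with unit conversion) = 0.001761 km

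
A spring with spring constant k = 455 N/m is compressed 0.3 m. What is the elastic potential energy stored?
PE = ½kx² = ½×455×0.3² = 20.47 J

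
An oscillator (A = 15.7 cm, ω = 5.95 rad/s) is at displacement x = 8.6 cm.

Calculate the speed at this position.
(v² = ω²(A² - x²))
v = ω√(A² − x²) = 5.95×√(0.157² − 0.086²) = 0.7815 m/s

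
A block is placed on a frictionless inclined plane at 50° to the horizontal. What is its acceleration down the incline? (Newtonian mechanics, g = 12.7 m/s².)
a = g sin(θ) = 12.7 × sin(50°) = 12.7 × 0.766 = 9.73 m/s²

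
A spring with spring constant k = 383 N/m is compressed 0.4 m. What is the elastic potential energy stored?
PE = ½kx² = ½×383×0.4² = 30.64 J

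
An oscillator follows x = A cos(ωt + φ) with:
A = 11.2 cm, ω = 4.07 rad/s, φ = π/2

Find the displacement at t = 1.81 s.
x = A cos(ωt + φ) = 11.2×cos(4.07×1.81 + π/2) = -9.896 cm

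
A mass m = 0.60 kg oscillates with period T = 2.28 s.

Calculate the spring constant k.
T = 2π√(m/k) → k = m(2π/T)² = 0.6×(2π/2.28)² = 4.557 N/m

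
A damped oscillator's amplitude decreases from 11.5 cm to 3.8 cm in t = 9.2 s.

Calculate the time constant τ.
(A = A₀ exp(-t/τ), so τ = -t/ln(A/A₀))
A/A₀ = 3.8/11.5 = 0.3304; ln(A/A₀) = -1.107
τ = −t/ln(A/A₀) = −9.2/-1.107 = 8.308 s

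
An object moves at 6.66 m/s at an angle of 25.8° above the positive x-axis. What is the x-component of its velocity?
vₓ = v cos(θ) = 6.66 × cos(25.8°) = 6.0 m/s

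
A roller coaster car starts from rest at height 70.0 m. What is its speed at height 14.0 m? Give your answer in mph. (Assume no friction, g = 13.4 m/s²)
mgh₁ = ½mv₂² + mgh₂ → v₂ = √(2g(h₁−h₂)) = √(2×13.4×(70−14)) = 38.74 m/s = 86.66 mph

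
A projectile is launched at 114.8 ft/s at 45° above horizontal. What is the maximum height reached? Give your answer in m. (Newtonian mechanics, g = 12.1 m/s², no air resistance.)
H = v₀²sin²(θ)/(2g) (with unit conversion) = 25.3 m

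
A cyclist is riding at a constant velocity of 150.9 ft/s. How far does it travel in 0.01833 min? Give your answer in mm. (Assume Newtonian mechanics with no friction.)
d = vt (with unit conversion) = 50580.0 mm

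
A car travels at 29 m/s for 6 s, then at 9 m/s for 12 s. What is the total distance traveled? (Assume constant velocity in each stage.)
d₁ = v₁t₁ = 29 × 6 = 174 m
d₂ = v₂t₂ = 9 × 12 = 108 m
d_total = 174 + 108 = 282 m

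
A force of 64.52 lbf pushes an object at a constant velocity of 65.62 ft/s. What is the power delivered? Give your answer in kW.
P = Fv = 287 N × 20 m/s = 5740 W = 5.74 kW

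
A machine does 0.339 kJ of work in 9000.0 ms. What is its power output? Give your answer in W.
P = W/t = 339 J / 9 s = 37.67 W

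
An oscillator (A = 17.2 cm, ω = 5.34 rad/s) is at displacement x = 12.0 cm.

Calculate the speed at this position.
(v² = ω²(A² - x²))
v = ω√(A² − x²) = 5.34×√(0.172² − 0.12²) = 0.658 m/s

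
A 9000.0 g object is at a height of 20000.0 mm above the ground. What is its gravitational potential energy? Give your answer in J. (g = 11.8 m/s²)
PE = mgh = 9 kg × 11.8 m/s² × 20 m = 2124 J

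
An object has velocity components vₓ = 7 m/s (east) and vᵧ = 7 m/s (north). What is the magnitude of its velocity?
|v| = √(vₓ² + vᵧ²) = √(7² + 7²) = √(98) = 9.9 m/s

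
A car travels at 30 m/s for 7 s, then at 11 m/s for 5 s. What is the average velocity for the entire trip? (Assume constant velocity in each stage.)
d₁ = v₁t₁ = 30 × 7 = 210 m
d₂ = v₂t₂ = 11 × 5 = 55 m
d_total = 265 m, t_total = 12 s
v_avg = d_total/t_total = 265/12 = 22.08 m/s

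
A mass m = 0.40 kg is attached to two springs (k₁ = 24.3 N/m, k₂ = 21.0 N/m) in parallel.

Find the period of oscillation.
k_eq = k₁+k₂ = 45.3 N/m
T = 2π√(m/k_eq) = 2π√(0.4/45.3) = 0.5904 s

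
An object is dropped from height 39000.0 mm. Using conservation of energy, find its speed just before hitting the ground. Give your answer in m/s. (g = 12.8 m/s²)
mgh = ½mv² → v = √(2gh) = √(2×12.8×39) = 31.6 m/s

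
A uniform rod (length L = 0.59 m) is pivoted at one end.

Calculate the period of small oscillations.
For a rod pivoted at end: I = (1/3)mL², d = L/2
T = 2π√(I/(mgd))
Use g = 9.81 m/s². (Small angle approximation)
I/m = (1/3)L² = 0.116 m²; d = L/2 = 0.295 m
T = 2π√(I/(mgd)) = 2π√(0.116/(9.81×0.295)) = 1.258 s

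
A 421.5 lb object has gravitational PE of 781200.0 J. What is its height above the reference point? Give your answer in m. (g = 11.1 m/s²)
PE = mgh → h = PE/(mg) = 7.812e+05 J / (191.2 kg × 11.1 m/s²) = 368.1 m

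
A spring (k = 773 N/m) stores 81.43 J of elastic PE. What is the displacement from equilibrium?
PE = ½kx² → x = √(2PE/k) = √(2×81.43/773) = 0.459 m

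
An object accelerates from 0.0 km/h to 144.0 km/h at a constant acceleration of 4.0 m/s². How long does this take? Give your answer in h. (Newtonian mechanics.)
t = (v - v₀)/a (with unit conversion) = 0.002778 h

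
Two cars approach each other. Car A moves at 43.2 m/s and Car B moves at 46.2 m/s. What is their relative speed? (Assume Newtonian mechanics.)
v_rel = v_A + v_B = 43.2 + 46.2 = 89.4 m/s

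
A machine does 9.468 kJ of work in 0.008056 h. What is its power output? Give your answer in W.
P = W/t = 9468 J / 29 s = 326.5 W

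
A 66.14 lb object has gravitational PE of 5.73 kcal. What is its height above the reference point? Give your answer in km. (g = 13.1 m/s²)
PE = mgh → h = PE/(mg) = 2.397e+04 J / (30 kg × 13.1 m/s²) = 61 m = 0.061 km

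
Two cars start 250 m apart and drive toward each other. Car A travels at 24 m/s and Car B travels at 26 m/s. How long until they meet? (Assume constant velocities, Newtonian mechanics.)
Combined speed: v_combined = 24 + 26 = 50 m/s
Time to meet: t = d/50 = 250/50 = 5.0 s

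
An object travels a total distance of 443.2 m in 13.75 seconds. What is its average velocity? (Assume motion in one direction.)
v_avg = Δd / Δt = 443.2 / 13.75 = 32.23 m/s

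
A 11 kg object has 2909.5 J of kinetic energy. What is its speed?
KE = ½mv² → v = √(2KE/m) = √(2×2909.5/11) = 23.0 m/s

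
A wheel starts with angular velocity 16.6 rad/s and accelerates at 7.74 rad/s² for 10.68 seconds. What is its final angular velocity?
ω = ω₀ + αt = 16.6 + 7.74 × 10.68 = 99.26 rad/s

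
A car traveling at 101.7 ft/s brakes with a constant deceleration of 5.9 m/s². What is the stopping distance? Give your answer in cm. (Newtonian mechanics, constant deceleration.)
d = v₀² / (2a) (with unit conversion) = 8143.0 cm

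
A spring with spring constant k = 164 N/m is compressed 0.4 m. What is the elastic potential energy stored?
PE = ½kx² = ½×164×0.4² = 13.12 J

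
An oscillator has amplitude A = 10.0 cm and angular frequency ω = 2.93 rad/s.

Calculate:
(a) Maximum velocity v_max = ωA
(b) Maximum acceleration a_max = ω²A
v_max = ωA = 2.93×0.1 = 0.293 m/s
a_max = ω²A = 2.93²×0.1 = 0.8585 m/s²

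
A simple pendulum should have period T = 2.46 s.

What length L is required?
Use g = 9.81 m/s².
T = 2π√(L/g) → L = g(T/2π)² = 9.81×(2.46/2π)² = 1.504 m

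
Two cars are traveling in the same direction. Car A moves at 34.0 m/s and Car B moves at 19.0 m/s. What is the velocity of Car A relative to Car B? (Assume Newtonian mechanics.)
v_rel = v_A - v_B = 34.0 - 19.0 = 15.0 m/s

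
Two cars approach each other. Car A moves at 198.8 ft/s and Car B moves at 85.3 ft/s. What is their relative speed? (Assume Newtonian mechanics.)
v_rel = v_A + v_B = 198.8 + 85.3 = 284.1 ft/s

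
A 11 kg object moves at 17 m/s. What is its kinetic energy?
KE = ½mv² = ½×11×17² = 1589.5 J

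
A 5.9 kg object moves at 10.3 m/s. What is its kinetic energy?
KE = ½mv² = ½×5.9×10.3² = 312.9655 J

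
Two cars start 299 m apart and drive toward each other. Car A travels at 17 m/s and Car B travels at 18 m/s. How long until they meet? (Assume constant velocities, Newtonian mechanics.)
Combined speed: v_combined = 17 + 18 = 35 m/s
Time to meet: t = d/35 = 299/35 = 8.54 s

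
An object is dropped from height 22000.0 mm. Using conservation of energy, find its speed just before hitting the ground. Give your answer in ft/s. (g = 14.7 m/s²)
mgh = ½mv² → v = √(2gh) = √(2×14.7×22) = 25.43 m/s = 83.44 ft/s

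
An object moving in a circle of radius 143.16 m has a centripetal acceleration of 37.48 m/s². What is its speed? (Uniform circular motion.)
v = √(a_c × r) = √(37.48 × 143.16) = 73.25 m/s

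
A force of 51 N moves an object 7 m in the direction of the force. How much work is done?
W = Fd = 51×7 = 357.0 J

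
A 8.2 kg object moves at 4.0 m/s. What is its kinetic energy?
KE = ½mv² = ½×8.2×4.0² = 65.6 J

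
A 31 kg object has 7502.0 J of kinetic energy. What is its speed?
KE = ½mv² → v = √(2KE/m) = √(2×7502.0/31) = 22.0 m/s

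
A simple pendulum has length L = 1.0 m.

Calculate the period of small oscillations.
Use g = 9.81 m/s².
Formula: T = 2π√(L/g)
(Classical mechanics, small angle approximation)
T = 2π√(L/g) = 2π√(1.0/9.81) = 2.006 s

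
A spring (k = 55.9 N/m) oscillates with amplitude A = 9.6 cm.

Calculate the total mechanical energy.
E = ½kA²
E = ½kA² = ½×55.9×(0.096)² = 0.2576 J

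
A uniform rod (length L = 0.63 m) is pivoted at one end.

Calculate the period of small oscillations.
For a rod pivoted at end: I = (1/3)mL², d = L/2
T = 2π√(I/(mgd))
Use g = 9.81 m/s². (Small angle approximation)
I/m = (1/3)L² = 0.1323 m²; d = L/2 = 0.315 m
T = 2π√(I/(mgd)) = 2π√(0.1323/(9.81×0.315)) = 1.3 s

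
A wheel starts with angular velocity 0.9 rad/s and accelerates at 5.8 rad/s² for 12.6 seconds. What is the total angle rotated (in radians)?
θ = ω₀t + ½αt² = 0.9×12.6 + ½×5.8×12.6² = 471.74 rad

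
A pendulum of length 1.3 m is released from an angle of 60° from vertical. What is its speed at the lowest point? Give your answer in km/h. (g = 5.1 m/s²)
h = L(1 − cosθ) = 1.3×(1 − cos60°) = 0.65 m
v = √(2gh) = √(2×5.1×0.65) = 2.575 m/s = 9.27 km/h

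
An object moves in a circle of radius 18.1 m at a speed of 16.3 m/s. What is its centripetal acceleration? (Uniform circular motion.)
a_c = v²/r = 16.3²/18.1 = 265.69/18.1 = 14.68 m/s²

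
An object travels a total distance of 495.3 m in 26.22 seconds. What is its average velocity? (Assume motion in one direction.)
v_avg = Δd / Δt = 495.3 / 26.22 = 18.89 m/s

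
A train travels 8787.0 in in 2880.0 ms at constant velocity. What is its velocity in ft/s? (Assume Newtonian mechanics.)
v = d/t (with unit conversion) = 254.3 ft/s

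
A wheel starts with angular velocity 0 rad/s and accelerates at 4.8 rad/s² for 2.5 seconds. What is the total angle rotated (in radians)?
θ = ω₀t + ½αt² = 0×2.5 + ½×4.8×2.5² = 15.0 rad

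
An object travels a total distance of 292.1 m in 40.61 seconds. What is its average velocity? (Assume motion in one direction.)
v_avg = Δd / Δt = 292.1 / 40.61 = 7.19 m/s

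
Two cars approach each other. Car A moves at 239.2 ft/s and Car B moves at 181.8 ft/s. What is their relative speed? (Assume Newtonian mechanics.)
v_rel = v_A + v_B = 239.2 + 181.8 = 421.0 ft/s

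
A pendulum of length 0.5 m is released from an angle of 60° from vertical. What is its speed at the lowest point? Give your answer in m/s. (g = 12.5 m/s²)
h = L(1 − cosθ) = 0.5×(1 − cos60°) = 0.25 m
v = √(2gh) = √(2×12.5×0.25) = 2.5 m/s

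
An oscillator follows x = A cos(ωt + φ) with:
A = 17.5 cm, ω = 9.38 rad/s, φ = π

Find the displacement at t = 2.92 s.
x = A cos(ωt + φ) = 17.5×cos(9.38×2.92 + π) = 11.09 cm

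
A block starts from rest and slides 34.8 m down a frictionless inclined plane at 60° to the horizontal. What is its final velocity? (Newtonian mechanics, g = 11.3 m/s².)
a = g sin(θ) = 11.3 × sin(60°) = 9.79 m/s²
v = √(2ad) = √(2 × 9.79 × 34.8) = 26.1 m/s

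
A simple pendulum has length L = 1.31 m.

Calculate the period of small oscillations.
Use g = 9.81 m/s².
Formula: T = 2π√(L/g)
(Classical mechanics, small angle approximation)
T = 2π√(L/g) = 2π√(1.31/9.81) = 2.296 s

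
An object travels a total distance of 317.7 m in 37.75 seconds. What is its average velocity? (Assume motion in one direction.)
v_avg = Δd / Δt = 317.7 / 37.75 = 8.42 m/s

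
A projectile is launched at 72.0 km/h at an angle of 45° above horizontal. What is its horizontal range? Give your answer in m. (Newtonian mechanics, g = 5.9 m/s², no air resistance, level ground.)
R = v₀² sin(2θ) / g (with unit conversion) = 67.8 m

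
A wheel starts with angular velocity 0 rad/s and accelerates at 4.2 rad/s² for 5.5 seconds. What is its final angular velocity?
ω = ω₀ + αt = 0 + 4.2 × 5.5 = 23.1 rad/s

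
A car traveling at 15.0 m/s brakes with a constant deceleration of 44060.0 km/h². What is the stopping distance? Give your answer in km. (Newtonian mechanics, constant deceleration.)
d = v₀² / (2a) (with unit conversion) = 0.03309 km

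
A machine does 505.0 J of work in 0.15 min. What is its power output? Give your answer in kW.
P = W/t = 505 J / 9 s = 56.11 W = 0.05611 kW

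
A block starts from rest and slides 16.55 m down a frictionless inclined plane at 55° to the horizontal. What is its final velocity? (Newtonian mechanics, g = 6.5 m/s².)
a = g sin(θ) = 6.5 × sin(55°) = 5.32 m/s²
v = √(2ad) = √(2 × 5.32 × 16.55) = 13.28 m/s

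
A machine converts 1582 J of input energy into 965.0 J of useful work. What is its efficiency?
η = W_out/W_in = 965.0/1582 = 0.61 = 61.0%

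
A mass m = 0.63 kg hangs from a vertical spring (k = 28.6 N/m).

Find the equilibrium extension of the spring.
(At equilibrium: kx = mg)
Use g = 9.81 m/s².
x_eq = mg/k = 0.63×9.81/28.6 = 0.2161 m = 21.61 cm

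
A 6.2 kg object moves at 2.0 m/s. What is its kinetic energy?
KE = ½mv² = ½×6.2×2.0² = 12.4 J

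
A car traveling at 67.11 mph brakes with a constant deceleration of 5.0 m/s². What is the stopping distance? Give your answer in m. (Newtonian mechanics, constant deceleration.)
d = v₀² / (2a) (with unit conversion) = 90.01 m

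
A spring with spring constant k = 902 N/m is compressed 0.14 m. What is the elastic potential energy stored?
PE = ½kx² = ½×902×0.14² = 8.84 J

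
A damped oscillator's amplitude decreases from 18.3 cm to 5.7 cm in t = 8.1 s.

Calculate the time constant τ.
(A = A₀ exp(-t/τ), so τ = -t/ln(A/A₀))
A/A₀ = 5.7/18.3 = 0.3115; ln(A/A₀) = -1.166
τ = −t/ln(A/A₀) = −8.1/-1.166 = 6.944 s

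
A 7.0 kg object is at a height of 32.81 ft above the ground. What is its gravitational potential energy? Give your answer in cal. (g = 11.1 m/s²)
PE = mgh = 7 kg × 11.1 m/s² × 10 m = 777 J = 185.7 cal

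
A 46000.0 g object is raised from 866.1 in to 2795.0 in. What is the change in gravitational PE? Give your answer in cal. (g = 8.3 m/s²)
ΔPE = mg(h₂ − h₁) = 46 kg × 8.3 m/s² × (70.99 − 22) m = 1.871e+04 J = 4471.0 cal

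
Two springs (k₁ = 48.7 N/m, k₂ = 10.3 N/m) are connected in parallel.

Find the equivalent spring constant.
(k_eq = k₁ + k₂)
k_eq = k₁ + k₂ = 48.7 + 10.3 = 59 N/m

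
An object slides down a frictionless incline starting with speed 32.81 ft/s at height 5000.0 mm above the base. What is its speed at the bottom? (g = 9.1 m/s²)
½mv₀² + mgh = ½mv² → v = √(v₀² + 2gh) = √(10² + 2×9.1×5) = 13.82 m/s = 45.34 ft/s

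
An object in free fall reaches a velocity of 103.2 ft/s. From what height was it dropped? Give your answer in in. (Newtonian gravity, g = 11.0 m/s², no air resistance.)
h = v²/(2g) (with unit conversion) = 1771.0 in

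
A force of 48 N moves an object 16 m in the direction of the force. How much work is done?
W = Fd = 48×16 = 768.0 J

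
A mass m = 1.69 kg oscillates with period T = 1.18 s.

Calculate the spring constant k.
T = 2π√(m/k) → k = m(2π/T)² = 1.69×(2π/1.18)² = 47.92 N/m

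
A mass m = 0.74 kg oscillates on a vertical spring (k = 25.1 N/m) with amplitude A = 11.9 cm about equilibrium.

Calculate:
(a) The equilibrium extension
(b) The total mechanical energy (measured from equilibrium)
x_eq = mg/k = 0.74×9.81/25.1 = 0.2892 m = 28.92 cm
E = ½kA² = ½×25.1×(0.119)² = 0.1777 J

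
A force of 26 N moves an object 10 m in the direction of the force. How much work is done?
W = Fd = 26×10 = 260.0 J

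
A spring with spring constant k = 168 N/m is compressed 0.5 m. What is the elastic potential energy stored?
PE = ½kx² = ½×168×0.5² = 21.0 J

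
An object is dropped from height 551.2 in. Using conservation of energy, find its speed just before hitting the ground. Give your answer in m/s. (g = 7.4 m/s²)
mgh = ½mv² → v = √(2gh) = √(2×7.4×14) = 14.39 m/s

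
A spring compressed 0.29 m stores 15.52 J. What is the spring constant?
PE = ½kx² → k = 2PE/x² = 2×15.52/0.29² = 369.1 N/m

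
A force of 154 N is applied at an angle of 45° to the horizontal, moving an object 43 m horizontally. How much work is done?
W = Fd cosθ = 154×43×cos(45°) = 4682.5 J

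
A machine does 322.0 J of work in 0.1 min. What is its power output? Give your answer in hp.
P = W/t = 322 J / 6 s = 53.67 W = 0.07197 hp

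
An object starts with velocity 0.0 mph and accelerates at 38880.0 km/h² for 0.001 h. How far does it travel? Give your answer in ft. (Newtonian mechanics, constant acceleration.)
d = v₀t + ½at² (with unit conversion) = 63.78 ft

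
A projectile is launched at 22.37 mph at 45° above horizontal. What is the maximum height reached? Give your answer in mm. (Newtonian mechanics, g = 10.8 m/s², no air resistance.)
H = v₀²sin²(θ)/(2g) (with unit conversion) = 2315.0 mm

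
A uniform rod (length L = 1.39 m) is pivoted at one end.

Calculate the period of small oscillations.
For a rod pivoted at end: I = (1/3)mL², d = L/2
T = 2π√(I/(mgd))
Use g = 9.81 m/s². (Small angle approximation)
I/m = (1/3)L² = 0.644 m²; d = L/2 = 0.695 m
T = 2π√(I/(mgd)) = 2π√(0.644/(9.81×0.695)) = 1.931 s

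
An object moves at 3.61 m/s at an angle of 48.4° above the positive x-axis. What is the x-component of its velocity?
vₓ = v cos(θ) = 3.61 × cos(48.4°) = 2.4 m/s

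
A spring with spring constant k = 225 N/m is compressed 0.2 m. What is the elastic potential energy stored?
PE = ½kx² = ½×225×0.2² = 4.5 J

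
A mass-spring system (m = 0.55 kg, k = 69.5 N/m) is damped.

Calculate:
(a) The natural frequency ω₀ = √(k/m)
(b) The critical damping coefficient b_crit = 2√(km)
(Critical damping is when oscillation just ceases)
ω₀ = √(k/m) = √(69.5/0.55) = 11.24 rad/s
b_crit = 2√(km) = 2√(69.5×0.55) = 12.37 kg/s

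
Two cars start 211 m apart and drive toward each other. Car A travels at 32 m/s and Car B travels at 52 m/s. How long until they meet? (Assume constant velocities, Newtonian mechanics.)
Combined speed: v_combined = 32 + 52 = 84 m/s
Time to meet: t = d/84 = 211/84 = 2.51 s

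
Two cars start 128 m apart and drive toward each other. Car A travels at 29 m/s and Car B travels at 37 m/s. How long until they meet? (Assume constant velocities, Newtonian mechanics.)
Combined speed: v_combined = 29 + 37 = 66 m/s
Time to meet: t = d/66 = 128/66 = 1.94 s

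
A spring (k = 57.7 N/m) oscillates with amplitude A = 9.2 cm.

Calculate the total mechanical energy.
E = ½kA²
E = ½kA² = ½×57.7×(0.092)² = 0.2442 J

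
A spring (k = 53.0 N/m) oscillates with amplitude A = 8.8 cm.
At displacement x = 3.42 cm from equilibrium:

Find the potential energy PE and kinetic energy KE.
E_total = ½kA² = ½×53.0×(0.088)² = 0.2052 J
PE = ½kx² = ½×53.0×(0.0342)² = 0.031 J
KE = E_total − PE = 0.1742 J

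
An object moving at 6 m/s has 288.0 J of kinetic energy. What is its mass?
KE = ½mv² → m = 2KE/v² = 2×288.0/6² = 16.0 kg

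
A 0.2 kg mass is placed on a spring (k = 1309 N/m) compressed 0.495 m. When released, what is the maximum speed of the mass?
½kx² = ½mv² → v = x√(k/m) = 0.495×√(1309/0.2) = 40.05 m/s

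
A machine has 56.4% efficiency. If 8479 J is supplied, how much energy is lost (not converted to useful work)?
W_out = η × W_in = 0.564×8479 = 4782.2 J
W_lost = W_in − W_out = 8479 − 4782.2 = 3696.8 J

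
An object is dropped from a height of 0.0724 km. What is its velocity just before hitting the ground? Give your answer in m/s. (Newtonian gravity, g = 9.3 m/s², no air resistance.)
v = √(2gh) (with unit conversion) = 36.7 m/s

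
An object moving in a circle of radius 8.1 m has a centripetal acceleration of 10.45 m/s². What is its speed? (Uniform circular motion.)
v = √(a_c × r) = √(10.45 × 8.1) = 9.2 m/s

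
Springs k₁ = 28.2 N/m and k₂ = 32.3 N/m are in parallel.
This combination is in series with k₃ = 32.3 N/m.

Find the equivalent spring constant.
k₁₂ = k₁ + k₂ = 60.5 N/m (parallel)
1/k_eq = 1/k₁₂ + 1/k₃ → k_eq = 21.06 N/m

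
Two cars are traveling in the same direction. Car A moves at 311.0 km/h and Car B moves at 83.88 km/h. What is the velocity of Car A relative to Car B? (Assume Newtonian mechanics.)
v_rel = v_A - v_B = 311.0 - 83.88 = 227.1 km/h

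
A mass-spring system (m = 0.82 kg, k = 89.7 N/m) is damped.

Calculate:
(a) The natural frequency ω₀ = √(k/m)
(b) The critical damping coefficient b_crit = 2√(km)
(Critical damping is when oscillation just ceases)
ω₀ = √(k/m) = √(89.7/0.82) = 10.46 rad/s
b_crit = 2√(km) = 2√(89.7×0.82) = 17.15 kg/s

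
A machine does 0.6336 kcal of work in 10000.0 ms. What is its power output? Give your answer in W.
P = W/t = 2651 J / 10 s = 265.1 W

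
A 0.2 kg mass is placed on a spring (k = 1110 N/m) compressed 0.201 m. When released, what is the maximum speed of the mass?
½kx² = ½mv² → v = x√(k/m) = 0.201×√(1110/0.2) = 14.97 m/s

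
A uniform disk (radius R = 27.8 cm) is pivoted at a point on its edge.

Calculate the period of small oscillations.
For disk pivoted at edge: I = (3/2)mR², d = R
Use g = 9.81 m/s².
I/m = (3/2)R² = 0.1159 m²; d = R = 0.278 m
T = 2π√((3/2)R²/(gR)) = 2π√(3R/(2g)) = 1.295 s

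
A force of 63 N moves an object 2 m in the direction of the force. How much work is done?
W = Fd = 63×2 = 126.0 J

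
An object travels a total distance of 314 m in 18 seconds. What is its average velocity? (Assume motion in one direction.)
v_avg = Δd / Δt = 314 / 18 = 17.44 m/s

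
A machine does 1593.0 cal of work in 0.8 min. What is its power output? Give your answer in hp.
P = W/t = 6665 J / 48 s = 138.9 W = 0.1862 hp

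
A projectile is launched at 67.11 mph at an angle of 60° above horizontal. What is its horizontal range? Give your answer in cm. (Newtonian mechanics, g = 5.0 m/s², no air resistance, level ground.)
R = v₀² sin(2θ) / g (with unit conversion) = 15590.0 cm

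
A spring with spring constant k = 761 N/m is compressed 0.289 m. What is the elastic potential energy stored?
PE = ½kx² = ½×761×0.289² = 31.78 J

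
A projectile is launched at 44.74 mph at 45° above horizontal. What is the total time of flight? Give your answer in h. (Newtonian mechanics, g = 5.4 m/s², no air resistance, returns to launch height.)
T = 2v₀sin(θ)/g (with unit conversion) = 0.001455 h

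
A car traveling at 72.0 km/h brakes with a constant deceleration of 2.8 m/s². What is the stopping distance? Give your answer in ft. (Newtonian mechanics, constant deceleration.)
d = v₀² / (2a) (with unit conversion) = 234.3 ft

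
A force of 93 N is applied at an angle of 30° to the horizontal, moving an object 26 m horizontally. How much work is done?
W = Fd cosθ = 93×26×cos(30°) = 2094.0 J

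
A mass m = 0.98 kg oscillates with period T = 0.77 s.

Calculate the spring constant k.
T = 2π√(m/k) → k = m(2π/T)² = 0.98×(2π/0.77)² = 65.25 N/m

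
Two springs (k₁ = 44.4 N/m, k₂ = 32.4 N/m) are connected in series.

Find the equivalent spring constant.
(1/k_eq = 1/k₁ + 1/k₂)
1/k_eq = 1/44.4 + 1/32.4 = 0.053387; k_eq = 18.73 N/m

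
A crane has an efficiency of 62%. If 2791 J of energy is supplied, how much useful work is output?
W_out = η × W_in = 0.62 × 2791 = 1730.4 J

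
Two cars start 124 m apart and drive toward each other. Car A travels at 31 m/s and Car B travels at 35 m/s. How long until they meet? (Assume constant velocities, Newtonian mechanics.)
Combined speed: v_combined = 31 + 35 = 66 m/s
Time to meet: t = d/66 = 124/66 = 1.88 s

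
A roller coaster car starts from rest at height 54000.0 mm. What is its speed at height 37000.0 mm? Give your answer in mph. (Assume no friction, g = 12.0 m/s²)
mgh₁ = ½mv₂² + mgh₂ → v₂ = √(2g(h₁−h₂)) = √(2×12.0×(54−37)) = 20.2 m/s = 45.18 mph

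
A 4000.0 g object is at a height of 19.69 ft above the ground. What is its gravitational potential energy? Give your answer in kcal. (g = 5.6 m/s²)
PE = mgh = 4 kg × 5.6 m/s² × 6.002 m = 134.4 J = 0.03213 kcal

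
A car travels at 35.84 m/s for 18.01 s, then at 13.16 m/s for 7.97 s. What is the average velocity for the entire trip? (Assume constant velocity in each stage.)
d₁ = v₁t₁ = 35.84 × 18.01 = 645.478 m
d₂ = v₂t₂ = 13.16 × 7.97 = 104.885 m
d_total = 750.36 m, t_total = 25.98 s
v_avg = d_total/t_total = 750.36/25.98 = 28.88 m/s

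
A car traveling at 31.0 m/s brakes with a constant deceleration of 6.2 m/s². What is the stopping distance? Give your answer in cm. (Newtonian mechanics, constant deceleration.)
d = v₀² / (2a) (with unit conversion) = 7750.0 cm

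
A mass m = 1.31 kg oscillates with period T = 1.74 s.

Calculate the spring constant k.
T = 2π√(m/k) → k = m(2π/T)² = 1.31×(2π/1.74)² = 17.08 N/m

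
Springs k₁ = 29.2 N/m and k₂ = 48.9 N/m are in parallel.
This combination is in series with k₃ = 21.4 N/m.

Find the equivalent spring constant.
k₁₂ = k₁ + k₂ = 78.1 N/m (parallel)
1/k_eq = 1/k₁₂ + 1/k₃ → k_eq = 16.8 N/m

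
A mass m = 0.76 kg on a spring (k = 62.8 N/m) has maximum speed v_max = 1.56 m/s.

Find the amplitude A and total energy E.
½mv²_max = ½kA² → A = v_max√(m/k) = 1.56×√(0.76/62.8) = 0.1716 m = 17.16 cm
E = ½mv²_max = ½×0.76×1.56² = 0.9248 J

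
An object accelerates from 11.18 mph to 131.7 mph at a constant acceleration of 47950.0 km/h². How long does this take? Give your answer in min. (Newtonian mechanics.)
t = (v - v₀)/a (with unit conversion) = 0.2427 min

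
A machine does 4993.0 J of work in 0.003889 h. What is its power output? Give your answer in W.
P = W/t = 4993 J / 14 s = 356.6 W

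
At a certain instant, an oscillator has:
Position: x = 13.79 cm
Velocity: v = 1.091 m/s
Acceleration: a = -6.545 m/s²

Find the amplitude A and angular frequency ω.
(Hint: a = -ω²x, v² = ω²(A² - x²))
a = −ω²x → ω = √(|a|/x) = √(6.545/0.1379) = 6.889 rad/s
v² = ω²(A² − x²) → A = √(x² + v²/ω²) = √(0.1379² + 1.091²/6.889²) = 0.21 m = 21 cm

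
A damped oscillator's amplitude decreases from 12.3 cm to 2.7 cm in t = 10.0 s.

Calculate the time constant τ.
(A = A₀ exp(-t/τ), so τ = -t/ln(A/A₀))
A/A₀ = 2.7/12.3 = 0.2195; ln(A/A₀) = -1.516
τ = −t/ln(A/A₀) = −10.0/-1.516 = 6.595 s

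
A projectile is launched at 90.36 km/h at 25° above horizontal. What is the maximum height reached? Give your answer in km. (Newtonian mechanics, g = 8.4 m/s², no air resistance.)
H = v₀²sin²(θ)/(2g) (with unit conversion) = 0.006698 km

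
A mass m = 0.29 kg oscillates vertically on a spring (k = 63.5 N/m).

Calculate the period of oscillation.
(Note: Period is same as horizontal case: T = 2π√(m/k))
T = 2π√(m/k) = 2π√(0.29/63.5) = 0.4246 s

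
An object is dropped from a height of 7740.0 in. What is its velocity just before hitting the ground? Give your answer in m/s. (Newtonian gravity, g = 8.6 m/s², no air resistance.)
v = √(2gh) (with unit conversion) = 58.15 m/s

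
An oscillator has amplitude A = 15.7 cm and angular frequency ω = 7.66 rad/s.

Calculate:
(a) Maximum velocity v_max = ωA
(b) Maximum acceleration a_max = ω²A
v_max = ωA = 7.66×0.157 = 1.203 m/s
a_max = ω²A = 7.66²×0.157 = 9.212 m/s²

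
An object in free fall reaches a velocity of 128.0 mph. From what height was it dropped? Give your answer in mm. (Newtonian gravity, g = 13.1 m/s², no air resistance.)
h = v²/(2g) (with unit conversion) = 125000.0 mm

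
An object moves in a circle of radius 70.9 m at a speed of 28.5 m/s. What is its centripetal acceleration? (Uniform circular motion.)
a_c = v²/r = 28.5²/70.9 = 812.25/70.9 = 11.46 m/s²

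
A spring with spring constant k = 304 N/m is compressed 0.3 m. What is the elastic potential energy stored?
PE = ½kx² = ½×304×0.3² = 13.68 J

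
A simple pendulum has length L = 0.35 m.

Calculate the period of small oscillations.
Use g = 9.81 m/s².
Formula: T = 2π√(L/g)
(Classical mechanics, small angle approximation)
T = 2π√(L/g) = 2π√(0.35/9.81) = 1.187 s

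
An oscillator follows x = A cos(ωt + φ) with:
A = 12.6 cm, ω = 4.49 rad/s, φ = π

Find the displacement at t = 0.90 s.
x = A cos(ωt + φ) = 12.6×cos(4.49×0.9 + π) = 7.838 cm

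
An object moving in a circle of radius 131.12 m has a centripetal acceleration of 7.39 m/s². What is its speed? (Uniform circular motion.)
v = √(a_c × r) = √(7.39 × 131.12) = 31.13 m/s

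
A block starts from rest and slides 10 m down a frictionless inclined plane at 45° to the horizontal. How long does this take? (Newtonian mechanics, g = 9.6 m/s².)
a = g sin(θ) = 9.6 × sin(45°) = 6.79 m/s²
t = √(2d/a) = √(2 × 10 / 6.79) = 1.72 s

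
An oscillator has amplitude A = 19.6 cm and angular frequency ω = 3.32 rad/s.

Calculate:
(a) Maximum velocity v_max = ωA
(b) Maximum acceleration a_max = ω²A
v_max = ωA = 3.32×0.196 = 0.6507 m/s
a_max = ω²A = 3.32²×0.196 = 2.16 m/s²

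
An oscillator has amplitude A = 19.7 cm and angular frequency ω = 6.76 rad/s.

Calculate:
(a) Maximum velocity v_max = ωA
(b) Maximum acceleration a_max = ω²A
v_max = ωA = 6.76×0.197 = 1.332 m/s
a_max = ω²A = 6.76²×0.197 = 9.002 m/s²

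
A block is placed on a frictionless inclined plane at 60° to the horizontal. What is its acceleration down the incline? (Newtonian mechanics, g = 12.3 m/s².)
a = g sin(θ) = 12.3 × sin(60°) = 12.3 × 0.866 = 10.65 m/s²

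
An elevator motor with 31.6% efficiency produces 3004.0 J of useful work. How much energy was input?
W_in = W_out/η = 3004.0/0.316 = 9506.3 J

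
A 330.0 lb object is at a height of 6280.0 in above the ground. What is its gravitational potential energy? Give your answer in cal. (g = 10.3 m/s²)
PE = mgh = 149.7 kg × 10.3 m/s² × 159.5 m = 2.459e+05 J = 58780.0 cal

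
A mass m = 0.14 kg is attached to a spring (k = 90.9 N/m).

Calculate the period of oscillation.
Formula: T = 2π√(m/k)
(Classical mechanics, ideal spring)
T = 2π√(m/k) = 2π√(0.14/90.9) = 0.2466 s; f = 1/T = 4.055 Hz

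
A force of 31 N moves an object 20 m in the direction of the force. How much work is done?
W = Fd = 31×20 = 620.0 J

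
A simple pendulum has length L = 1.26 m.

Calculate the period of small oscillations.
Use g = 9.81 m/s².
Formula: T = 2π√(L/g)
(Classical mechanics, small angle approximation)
T = 2π√(L/g) = 2π√(1.26/9.81) = 2.252 s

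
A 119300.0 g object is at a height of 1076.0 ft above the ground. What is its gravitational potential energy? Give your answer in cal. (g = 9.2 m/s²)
PE = mgh = 119.3 kg × 9.2 m/s² × 328 m = 3.6e+05 J = 86030.0 cal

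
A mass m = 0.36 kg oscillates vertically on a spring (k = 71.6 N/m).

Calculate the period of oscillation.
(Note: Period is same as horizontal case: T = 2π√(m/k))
T = 2π√(m/k) = 2π√(0.36/71.6) = 0.4455 s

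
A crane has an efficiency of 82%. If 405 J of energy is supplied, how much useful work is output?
W_out = η × W_in = 0.82 × 405 = 332.1 J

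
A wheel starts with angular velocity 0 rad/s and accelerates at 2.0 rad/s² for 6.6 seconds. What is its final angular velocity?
ω = ω₀ + αt = 0 + 2.0 × 6.6 = 13.2 rad/s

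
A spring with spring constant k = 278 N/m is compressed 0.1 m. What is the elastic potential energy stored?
PE = ½kx² = ½×278×0.1² = 1.39 J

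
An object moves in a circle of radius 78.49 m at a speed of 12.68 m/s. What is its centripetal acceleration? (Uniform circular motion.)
a_c = v²/r = 12.68²/78.49 = 160.782/78.49 = 2.05 m/s²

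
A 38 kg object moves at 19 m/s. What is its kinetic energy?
KE = ½mv² = ½×38×19² = 6859.0 J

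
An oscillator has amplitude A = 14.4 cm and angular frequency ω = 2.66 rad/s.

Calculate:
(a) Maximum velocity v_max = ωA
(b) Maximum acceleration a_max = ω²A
v_max = ωA = 2.66×0.144 = 0.383 m/s
a_max = ω²A = 2.66²×0.144 = 1.019 m/s²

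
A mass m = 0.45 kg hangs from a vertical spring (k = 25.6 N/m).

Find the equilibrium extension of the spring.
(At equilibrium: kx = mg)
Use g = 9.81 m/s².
x_eq = mg/k = 0.45×9.81/25.6 = 0.1724 m = 17.24 cm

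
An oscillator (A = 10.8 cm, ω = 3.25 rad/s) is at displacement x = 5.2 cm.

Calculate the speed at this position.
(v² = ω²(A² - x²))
v = ω√(A² − x²) = 3.25×√(0.108² − 0.052²) = 0.3076 m/s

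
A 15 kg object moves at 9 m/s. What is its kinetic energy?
KE = ½mv² = ½×15×9² = 607.5 J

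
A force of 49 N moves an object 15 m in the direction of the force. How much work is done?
W = Fd = 49×15 = 735.0 J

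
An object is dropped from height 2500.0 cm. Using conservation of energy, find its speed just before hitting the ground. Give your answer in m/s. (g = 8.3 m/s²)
mgh = ½mv² → v = √(2gh) = √(2×8.3×25) = 20.37 m/s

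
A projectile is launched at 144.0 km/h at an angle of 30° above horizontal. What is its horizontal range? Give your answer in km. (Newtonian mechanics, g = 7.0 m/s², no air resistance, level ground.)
R = v₀² sin(2θ) / g (with unit conversion) = 0.1979 km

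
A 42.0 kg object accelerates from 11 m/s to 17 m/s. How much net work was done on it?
W_net = ΔKE = ½m(v₂² − v₁²) = ½×42.0×(17² − 11²) = 3528.0 J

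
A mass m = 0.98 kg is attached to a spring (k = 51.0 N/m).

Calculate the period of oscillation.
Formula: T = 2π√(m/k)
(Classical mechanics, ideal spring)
T = 2π√(m/k) = 2π√(0.98/51.0) = 0.871 s; f = 1/T = 1.148 Hz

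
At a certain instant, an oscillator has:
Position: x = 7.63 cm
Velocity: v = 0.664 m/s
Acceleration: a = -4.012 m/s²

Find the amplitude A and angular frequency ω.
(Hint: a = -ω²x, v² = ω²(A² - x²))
a = −ω²x → ω = √(|a|/x) = √(4.012/0.0763) = 7.251 rad/s
v² = ω²(A² − x²) → A = √(x² + v²/ω²) = √(0.0763² + 0.664²/7.251²) = 0.1192 m = 11.92 cm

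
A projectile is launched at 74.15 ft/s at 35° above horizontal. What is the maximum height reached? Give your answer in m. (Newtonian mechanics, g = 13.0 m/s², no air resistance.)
H = v₀²sin²(θ)/(2g) (with unit conversion) = 6.463 m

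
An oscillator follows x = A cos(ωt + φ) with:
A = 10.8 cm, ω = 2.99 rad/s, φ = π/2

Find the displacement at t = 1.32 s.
x = A cos(ωt + φ) = 10.8×cos(2.99×1.32 + π/2) = 7.787 cm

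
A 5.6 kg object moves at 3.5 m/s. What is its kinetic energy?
KE = ½mv² = ½×5.6×3.5² = 34.3 J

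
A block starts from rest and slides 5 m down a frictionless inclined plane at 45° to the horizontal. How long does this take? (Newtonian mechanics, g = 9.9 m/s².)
a = g sin(θ) = 9.9 × sin(45°) = 7.0 m/s²
t = √(2d/a) = √(2 × 5 / 7.0) = 1.2 s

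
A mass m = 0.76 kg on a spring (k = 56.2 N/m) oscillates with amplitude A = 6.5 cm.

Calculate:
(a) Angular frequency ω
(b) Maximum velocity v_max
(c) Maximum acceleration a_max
ω = √(k/m) = √(56.2/0.76) = 8.599 rad/s
v_max = ωA = 8.599×0.065 = 0.559 m/s
a_max = ω²A = 8.599²×0.065 = 4.807 m/s²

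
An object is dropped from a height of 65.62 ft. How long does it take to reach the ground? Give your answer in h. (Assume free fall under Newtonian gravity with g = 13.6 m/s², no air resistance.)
t = √(2h/g) (with unit conversion) = 0.0004764 h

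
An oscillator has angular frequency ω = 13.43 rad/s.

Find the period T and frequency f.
T = 2π/ω = 2π/13.43 = 0.4678 s; f = ω/2π = 2.137 Hz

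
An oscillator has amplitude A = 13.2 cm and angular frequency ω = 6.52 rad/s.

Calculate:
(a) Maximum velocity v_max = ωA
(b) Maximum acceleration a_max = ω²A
v_max = ωA = 6.52×0.132 = 0.8606 m/s
a_max = ω²A = 6.52²×0.132 = 5.611 m/s²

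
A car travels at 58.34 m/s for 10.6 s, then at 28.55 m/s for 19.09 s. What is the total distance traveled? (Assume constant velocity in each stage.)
d₁ = v₁t₁ = 58.34 × 10.6 = 618.404 m
d₂ = v₂t₂ = 28.55 × 19.09 = 545.019 m
d_total = 618.404 + 545.019 = 1163.42 m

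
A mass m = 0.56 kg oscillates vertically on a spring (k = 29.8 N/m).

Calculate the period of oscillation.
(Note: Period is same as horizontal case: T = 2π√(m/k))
T = 2π√(m/k) = 2π√(0.56/29.8) = 0.8613 s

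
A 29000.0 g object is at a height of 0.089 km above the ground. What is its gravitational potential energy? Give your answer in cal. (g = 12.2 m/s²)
PE = mgh = 29 kg × 12.2 m/s² × 89 m = 3.149e+04 J = 7526.0 cal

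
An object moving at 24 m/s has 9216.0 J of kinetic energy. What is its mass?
KE = ½mv² → m = 2KE/v² = 2×9216.0/24² = 32.0 kg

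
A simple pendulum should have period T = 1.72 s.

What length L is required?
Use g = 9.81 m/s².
T = 2π√(L/g) → L = g(T/2π)² = 9.81×(1.72/2π)² = 0.7351 m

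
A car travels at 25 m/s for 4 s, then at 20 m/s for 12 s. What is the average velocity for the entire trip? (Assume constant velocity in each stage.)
d₁ = v₁t₁ = 25 × 4 = 100 m
d₂ = v₂t₂ = 20 × 12 = 240 m
d_total = 340 m, t_total = 16 s
v_avg = d_total/t_total = 340/16 = 21.25 m/s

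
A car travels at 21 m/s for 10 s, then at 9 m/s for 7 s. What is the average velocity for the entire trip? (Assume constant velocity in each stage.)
d₁ = v₁t₁ = 21 × 10 = 210 m
d₂ = v₂t₂ = 9 × 7 = 63 m
d_total = 273 m, t_total = 17 s
v_avg = d_total/t_total = 273/17 = 16.06 m/s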